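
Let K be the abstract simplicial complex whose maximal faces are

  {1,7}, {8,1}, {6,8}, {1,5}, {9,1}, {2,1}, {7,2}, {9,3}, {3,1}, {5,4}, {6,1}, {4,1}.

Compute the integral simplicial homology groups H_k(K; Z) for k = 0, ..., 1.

H_0 = Z,  H_1 = Z^4.

We work with the vertex ordering 1 < 2 < 3 < 4 < 5 < 6 < 7 < 8 < 9. The simplices of K, each written with vertices in increasing order, are:

  0-simplices (9): [1], [2], [3], [4], [5], [6], [7], [8], [9]
  1-simplices (12): [1,2], [1,3], [1,4], [1,5], [1,6], [1,7], [1,8], [1,9], [2,7], [3,9], [4,5], [6,8]

so the chain groups are C_0 ≅ Z^9, C_1 ≅ Z^12.

The boundary map ∂_1: C_1 → C_0 sends each edge [p,q] (with p < q) to q − p.
As a 9×12 matrix over Z this has rank 8, with invariant factors (1,1,1,1,1,1,1,1).

Now H_k = ker ∂_k / im ∂_{k+1}, so:

  H_0: rank C_0 − rank ∂_1 = 9 − 8 = 1, and the invariant factors of ∂_1 are all 1, so H_0 ≅ Z.
  H_1: rank ker ∂_1 − rank ∂_2 = (12 − 8) − 0 = 4, and there is no ∂_2, so H_1 ≅ Z^4.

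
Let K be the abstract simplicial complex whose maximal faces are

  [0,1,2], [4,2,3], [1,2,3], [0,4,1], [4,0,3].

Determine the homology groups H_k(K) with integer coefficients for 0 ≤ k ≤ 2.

H_0 ≅ Z,  H_1 ≅ Z,  H_2 = 0.

Fix the vertex order 0 < 1 < 2 < 3 < 4 and write every simplex with vertices in increasing order. Then dim K = 2 and the simplices of K are:

  0-simplices (5): [0], [1], [2], [3], [4]
  1-simplices (10): [0,1], [0,2], [0,3], [0,4], [1,2], [1,3], [1,4], [2,3], [2,4], [3,4]
  2-simplices (5): [0,1,2], [0,1,4], [0,3,4], [1,2,3], [2,3,4]

giving chain groups C_0 ≅ Z^5, C_1 ≅ Z^10, C_2 ≅ Z^5.

Boundary ∂_1: C_1 → C_0 sends each edge [p,q] (with p < q) to q − p. For instance
  ∂[1,2] = [2] − [1].
The resulting 5×10 matrix has rank 4, and its Smith normal form has invariant factors (1,1,1,1).

∂_2: C_2 → C_1 sends each 2-simplex [p,q,r] to [q,r] − [p,r] + [p,q]. For instance
  ∂[2,3,4] = [3,4] − [2,4] + [2,3],
  ∂[0,1,4] = [1,4] − [0,4] + [0,1].
This gives a 10×5 integer matrix of rank 5; reducing to Smith normal form yields diagonal entries (1,1,1,1,1).

Reading off H_k = ker ∂_k / im ∂_{k+1}:

  H_0: rank C_0 − rank ∂_1 = 5 − 4 = 1, and the invariant factors of ∂_1 are all 1, so H_0 ≅ Z.
  H_1: rank ker ∂_1 − rank ∂_2 = (10 − 4) − 5 = 1, and the invariant factors of ∂_2 are all 1, so H_1 ≅ Z.
  H_2: rank ker ∂_2 − rank ∂_3 = (5 − 5) − 0 = 0, and there is no ∂_3, so H_2 ≅ 0.

As a check, the Euler characteristic is 5 − 10 + 5 = 0, which agrees with 1 − 1 + 0 = 0.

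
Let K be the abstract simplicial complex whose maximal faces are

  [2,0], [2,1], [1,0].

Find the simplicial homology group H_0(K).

H_0 = Z.

Fix the vertex order 0 < 1 < 2 and write every simplex with vertices in increasing order. Then dim K = 1 and the simplices of K are:

  0-simplices (3): [0], [1], [2]
  1-simplices (3): [0,1], [0,2], [1,2]

giving chain groups C_0 ≅ Z^3, C_1 ≅ Z^3.

∂_1: C_1 → C_0 sends each edge [p,q] (with p < q) to q − p.
The 3×3 boundary matrix has rank 2 and Smith normal form diag(1,1).

From H_k ≅ ker(∂_k) / im(∂_{k+1}) we obtain:

  H_0: rank C_0 − rank ∂_1 = 3 − 2 = 1, and the invariant factors of ∂_1 are all 1, so H_0 = Z.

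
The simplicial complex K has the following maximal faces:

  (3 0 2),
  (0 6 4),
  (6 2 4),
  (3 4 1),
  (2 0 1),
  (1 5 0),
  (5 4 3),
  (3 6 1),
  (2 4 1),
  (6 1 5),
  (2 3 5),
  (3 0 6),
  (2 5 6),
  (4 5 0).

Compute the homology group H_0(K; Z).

We work with the vertex ordering 0 < 1 < 2 < 3 < 4 < 5 < 6. The simplices of K, each written with vertices in increasing order, are:

  0-simplices (7): [0], [1], [2], [3], [4], [5], [6]
  1-simplices (21): [0,1], [0,2], [0,3], [0,4], [0,5], [0,6], [1,2], [1,3], [1,4], [1,5], [1,6], [2,3], [2,4], [2,5], [2,6], [3,4], [3,5], [3,6], [4,5], [4,6], [5,6]
  2-simplices (14): [0,1,2], [0,1,5], [0,2,3], [0,3,6], [0,4,5], [0,4,6], [1,2,4], [1,3,4], [1,3,6], [1,5,6], [2,3,5], [2,4,6], [2,5,6], [3,4,5]

so the chain groups are C_0 ≅ Z^7, C_1 ≅ Z^21, C_2 ≅ Z^14.

∂_1: C_1 → C_0 maps an edge to its endpoints' difference, ∂[p,q] = q − p. For instance
  ∂[2,5] = [5] − [2].
As a 7×21 matrix over Z this has rank 6, with invariant factors (1,1,1,1,1,1).

∂_2: C_2 → C_1 acts by ∂[p,q,r] = [q,r] − [p,r] + [p,q]. For instance
  ∂[1,3,6] = [3,6] − [1,6] + [1,3],
  ∂[2,5,6] = [5,6] − [2,6] + [2,5].
As a 21×14 matrix over Z this has rank 13, with invariant factors (1,1,1,1,1,1,1,1,1,1,1,1,1).

Reading off H_k = ker ∂_k / im ∂_{k+1}:

  H_0: rank C_0 − rank ∂_1 = 7 − 6 = 1, and the invariant factors of ∂_1 are all 1, so H_0 = Z.

H_0 = Z.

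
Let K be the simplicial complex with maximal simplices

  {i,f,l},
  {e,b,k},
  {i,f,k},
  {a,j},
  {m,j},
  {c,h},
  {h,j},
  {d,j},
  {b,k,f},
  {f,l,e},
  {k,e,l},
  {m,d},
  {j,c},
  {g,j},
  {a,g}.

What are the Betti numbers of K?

Order the vertices as a < b < c < d < e < f < g < h < i < j < k < l < m. Listing each simplex with vertices in this order, K has dimension 2 with simplices:

  0-simplices (13): a, b, c, d, e, f, g, h, i, j, k, l, m
  1-simplices (21): ag, aj, be, bf, bk, ch, cj, dj, dm, ef, ek, el, fi, fk, fl, gj, hj, ik, il, jm, kl
  2-simplices (6): bek, bfk, efl, ekl, fik, fil

so the chain groups are C_0 ≅ Z^13, C_1 ≅ Z^21, C_2 ≅ Z^6.

∂_1: C_1 → C_0 maps an edge to its endpoints' difference, ∂[p,q] = q − p. For instance
  ∂gj = j − g.
The 13×21 boundary matrix has rank 11 and Smith normal form diag(1,1,1,1,1,1,1,1,1,1,1).

∂_2: C_2 → C_1 sends each 2-simplex [p,q,r] to [q,r] − [p,r] + [p,q]. For instance
  ∂bek = ek − bk + be,
  ∂efl = fl − el + ef.
The resulting 21×6 matrix has rank 6, and its Smith normal form has invariant factors (1,1,1,1,1,1).

Now H_k = ker ∂_k / im ∂_{k+1}, so:

  H_0: rank C_0 − rank ∂_1 = 13 − 11 = 2, and the invariant factors of ∂_1 are all 1, so H_0 ≅ Z^2.
  H_1: rank ker ∂_1 − rank ∂_2 = (21 − 11) − 6 = 4, and the invariant factors of ∂_2 are all 1, so H_1 ≅ Z^4.
  H_2: rank ker ∂_2 − rank ∂_3 = (6 − 6) − 0 = 0, and there is no ∂_3, so H_2 ≅ 0.

Hence the Betti numbers are b_0 = 2, b_1 = 4, b_2 = 0.

b_0 = 2, b_1 = 4, b_2 = 0.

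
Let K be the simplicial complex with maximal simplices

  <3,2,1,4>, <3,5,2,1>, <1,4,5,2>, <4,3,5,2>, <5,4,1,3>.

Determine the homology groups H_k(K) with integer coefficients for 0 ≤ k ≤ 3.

We work with the vertex ordering 1 < 2 < 3 < 4 < 5. The simplices of K, each written with vertices in increasing order, are:

  0-simplices (5): [1], [2], [3], [4], [5]
  1-simplices (10): [1,2], [1,3], [1,4], [1,5], [2,3], [2,4], [2,5], [3,4], [3,5], [4,5]
  2-simplices (10): [1,2,3], [1,2,4], [1,2,5], [1,3,4], [1,3,5], [1,4,5], [2,3,4], [2,3,5], [2,4,5], [3,4,5]
  3-simplices (5): [1,2,3,4], [1,2,3,5], [1,2,4,5], [1,3,4,5], [2,3,4,5]

so the chain groups are C_0 ≅ Z^5, C_1 ≅ Z^10, C_2 ≅ Z^10, C_3 ≅ Z^5.

The boundary map ∂_1: C_1 → C_0 sends each edge [p,q] (with p < q) to q − p. For instance
  ∂[1,3] = [3] − [1].
The 5×10 boundary matrix has rank 4 and Smith normal form diag(1,1,1,1).

The boundary map ∂_2: C_2 → C_1 sends each 2-simplex [p,q,r] to [q,r] − [p,r] + [p,q]. For instance
  ∂[2,3,4] = [3,4] − [2,4] + [2,3],
  ∂[1,3,4] = [3,4] − [1,4] + [1,3].
The 10×10 boundary matrix has rank 6 and Smith normal form diag(1,1,1,1,1,1).

∂_3: C_3 → C_2 sends each 3-simplex σ to the alternating sum Σ_i (−1)^i (σ with its i-th vertex removed). For instance
  ∂[1,2,4,5] = [2,4,5] − [1,4,5] + [1,2,5] − [1,2,4],
  ∂[2,3,4,5] = [3,4,5] − [2,4,5] + [2,3,5] − [2,3,4].
As a 10×5 matrix over Z this has rank 4, with invariant factors (1,1,1,1).

Now H_k = ker ∂_k / im ∂_{k+1}, so:

  H_0: rank C_0 − rank ∂_1 = 5 − 4 = 1, and the invariant factors of ∂_1 are all 1, so H_0 = Z.
  H_1: rank ker ∂_1 − rank ∂_2 = (10 − 4) − 6 = 0, and the invariant factors of ∂_2 are all 1, so H_1 = 0.
  H_2: rank ker ∂_2 − rank ∂_3 = (10 − 6) − 4 = 0, and the invariant factors of ∂_3 are all 1, so H_2 = 0.
  H_3: rank ker ∂_3 − rank ∂_4 = (5 − 4) − 0 = 1, and there is no ∂_4, so H_3 = Z.

As a check, the Euler characteristic is 5 − 10 + 10 − 5 = 0, which agrees with 1 − 0 + 0 − 1 = 0.

H_0 ≅ Z,  H_1 = 0,  H_2 = 0,  H_3 ≅ Z.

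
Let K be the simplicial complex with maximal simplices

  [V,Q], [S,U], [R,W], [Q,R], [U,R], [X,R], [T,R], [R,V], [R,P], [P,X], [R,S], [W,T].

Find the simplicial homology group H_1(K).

K has 9 vertices, 12 edges.
rank ∂_1 = 8, rank ∂_2 = 0 ⇒ b_1 = 12 − 8 − 0 = 4. So H_1 ≅ Z^4.

H_1 ≅ Z^4.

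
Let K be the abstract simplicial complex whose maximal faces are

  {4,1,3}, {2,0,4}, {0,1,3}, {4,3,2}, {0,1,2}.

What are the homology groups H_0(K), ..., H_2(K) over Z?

H_0 ≅ Z,  H_1 ≅ Z,  H_2 = 0.

K has 5 vertices, 10 edges, 5 triangles.
rank ∂_0 = 0, rank ∂_1 = 4 ⇒ b_0 = 5 − 0 − 4 = 1; all invariant factors of ∂_1 are 1 so no torsion. So H_0 ≅ Z.
rank ∂_1 = 4, rank ∂_2 = 5 ⇒ b_1 = 10 − 4 − 5 = 1; all invariant factors of ∂_2 are 1 so no torsion. So H_1 ≅ Z.
rank ∂_2 = 5, rank ∂_3 = 0 ⇒ b_2 = 5 − 5 − 0 = 0. So H_2 ≅ 0.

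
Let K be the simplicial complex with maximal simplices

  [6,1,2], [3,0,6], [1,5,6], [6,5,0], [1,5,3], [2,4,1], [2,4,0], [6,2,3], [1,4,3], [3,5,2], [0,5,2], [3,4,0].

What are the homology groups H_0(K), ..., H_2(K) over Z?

Fix the vertex order 0 < 1 < 2 < 3 < 4 < 5 < 6 and write every simplex with vertices in increasing order. Then dim K = 2 and the simplices of K are:

  0-simplices (7): [0], [1], [2], [3], [4], [5], [6]
  1-simplices (18): [0,2], [0,3], [0,4], [0,5], [0,6], [1,2], [1,3], [1,4], [1,5], [1,6], [2,3], [2,4], [2,5], [2,6], [3,4], [3,5], [3,6], [5,6]
  2-simplices (12): [0,2,4], [0,2,5], [0,3,4], [0,3,6], [0,5,6], [1,2,4], [1,2,6], [1,3,4], [1,3,5], [1,5,6], [2,3,5], [2,3,6]

so the chain groups are C_0 ≅ Z^7, C_1 ≅ Z^18, C_2 ≅ Z^12.

∂_1: C_1 → C_0 sends each edge [p,q] (with p < q) to q − p. For instance
  ∂[3,6] = [6] − [3].
The 7×18 boundary matrix has rank 6 and Smith normal form diag(1,1,1,1,1,1).

∂_2: C_2 → C_1 acts by ∂[p,q,r] = [q,r] − [p,r] + [p,q]. For instance
  ∂[0,3,6] = [3,6] − [0,6] + [0,3],
  ∂[0,3,4] = [3,4] − [0,4] + [0,3].
The 18×12 boundary matrix has rank 12 and Smith normal form diag(1,1,1,1,1,1,1,1,1,1,1,2).

From H_k ≅ ker(∂_k) / im(∂_{k+1}) we obtain:

  H_0: rank C_0 − rank ∂_1 = 7 − 6 = 1, and the invariant factors of ∂_1 are all 1, so H_0 ≅ Z.
  H_1: rank ker ∂_1 − rank ∂_2 = (18 − 6) − 12 = 0, and ∂_2 has invariant factor 2 > 1, so H_1 ≅ Z/2Z.
  H_2: rank ker ∂_2 − rank ∂_3 = (12 − 12) − 0 = 0, and there is no ∂_3, so H_2 ≅ 0.

H_0 = Z,  H_1 = Z/2Z,  H_2 = 0.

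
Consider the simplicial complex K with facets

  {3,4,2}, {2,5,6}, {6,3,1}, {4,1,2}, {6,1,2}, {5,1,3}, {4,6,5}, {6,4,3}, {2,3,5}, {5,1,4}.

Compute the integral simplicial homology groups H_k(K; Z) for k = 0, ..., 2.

Take the total order 1 < 2 < 3 < 4 < 5 < 6 on the vertex set. Then K (dimension 2) consists of the simplices:

  0-simplices (6): [1], [2], [3], [4], [5], [6]
  1-simplices (15): [1,2], [1,3], [1,4], [1,5], [1,6], [2,3], [2,4], [2,5], [2,6], [3,4], [3,5], [3,6], [4,5], [4,6], [5,6]
  2-simplices (10): [1,2,4], [1,2,6], [1,3,5], [1,3,6], [1,4,5], [2,3,4], [2,3,5], [2,5,6], [3,4,6], [4,5,6]

giving chain groups C_0 ≅ Z^6, C_1 ≅ Z^15, C_2 ≅ Z^10.

Boundary ∂_1: C_1 → C_0 maps an edge to its endpoints' difference, ∂[p,q] = q − p.
The resulting 6×15 matrix has rank 5, and its Smith normal form has invariant factors (1,1,1,1,1).

Boundary ∂_2: C_2 → C_1 sends each 2-simplex [p,q,r] to [q,r] − [p,r] + [p,q]. For instance
  ∂[1,3,5] = [3,5] − [1,5] + [1,3],
  ∂[2,5,6] = [5,6] − [2,6] + [2,5].
The 15×10 boundary matrix has rank 10 and Smith normal form diag(1,1,1,1,1,1,1,1,1,2).

Now H_k = ker ∂_k / im ∂_{k+1}, so:

  H_0: rank C_0 − rank ∂_1 = 6 − 5 = 1, and the invariant factors of ∂_1 are all 1, so H_0 ≅ Z.
  H_1: rank ker ∂_1 − rank ∂_2 = (15 − 5) − 10 = 0, and ∂_2 has invariant factor 2 > 1, so H_1 ≅ Z_2.
  H_2: rank ker ∂_2 − rank ∂_3 = (10 − 10) − 0 = 0, and there is no ∂_3, so H_2 ≅ 0.

H_0 ≅ Z,  H_1 ≅ Z_2,  H_2 = 0.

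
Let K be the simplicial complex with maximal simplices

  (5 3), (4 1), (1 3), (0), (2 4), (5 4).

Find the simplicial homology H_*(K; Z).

K has 6 vertices, 5 edges.
rank ∂_0 = 0, rank ∂_1 = 4 ⇒ b_0 = 6 − 0 − 4 = 2; all invariant factors of ∂_1 are 1 so no torsion. So H_0 ≅ Z^2.
rank ∂_1 = 4, rank ∂_2 = 0 ⇒ b_1 = 5 − 4 − 0 = 1. So H_1 ≅ Z.

H_0 ≅ Z^2,  H_1 ≅ Z.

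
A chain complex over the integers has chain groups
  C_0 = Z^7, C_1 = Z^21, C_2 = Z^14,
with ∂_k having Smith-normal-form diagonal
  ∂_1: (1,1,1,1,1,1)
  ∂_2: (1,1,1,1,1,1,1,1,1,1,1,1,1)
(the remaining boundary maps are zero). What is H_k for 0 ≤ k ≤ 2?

H_0: b_0 = 7 − 0 − 6 = 1; torsion from ∂_1 factors > 1: none. So H_0 ≅ Z.
H_1: b_1 = 21 − 6 − 13 = 2; torsion from ∂_2 factors > 1: none. So H_1 ≅ Z^2.
H_2: b_2 = 14 − 13 − 0 = 1; torsion from ∂_3 factors > 1: none. So H_2 ≅ Z.

H_0 ≅ Z,  H_1 ≅ Z^2,  H_2 ≅ Z.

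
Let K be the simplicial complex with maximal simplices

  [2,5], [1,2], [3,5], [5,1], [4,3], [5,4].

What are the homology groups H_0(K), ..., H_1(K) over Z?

We work with the vertex ordering 1 < 2 < 3 < 4 < 5. The simplices of K, each written with vertices in increasing order, are:

  0-simplices (5): [1], [2], [3], [4], [5]
  1-simplices (6): [1,2], [1,5], [2,5], [3,4], [3,5], [4,5]

Hence C_0 ≅ Z^5, C_1 ≅ Z^6.

The boundary map ∂_1: C_1 → C_0 sends each edge [p,q] (with p < q) to q − p. For instance
  ∂[1,5] = [5] − [1].
This gives a 5×6 integer matrix of rank 4; reducing to Smith normal form yields diagonal entries (1,1,1,1).

Now H_k = ker ∂_k / im ∂_{k+1}, so:

  H_0: rank C_0 − rank ∂_1 = 5 − 4 = 1, and the invariant factors of ∂_1 are all 1, so H_0 ≅ Z.
  H_1: rank ker ∂_1 − rank ∂_2 = (6 − 4) − 0 = 2, and there is no ∂_2, so H_1 ≅ Z^2.

As a check, the Euler characteristic is 5 − 6 = -1, which agrees with 1 − 2 = -1.

H_0 = Z,  H_1 = Z^2.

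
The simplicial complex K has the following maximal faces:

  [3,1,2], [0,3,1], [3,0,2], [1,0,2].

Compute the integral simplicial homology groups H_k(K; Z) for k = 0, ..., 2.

H_0 ≅ Z,  H_1 = 0,  H_2 ≅ Z.

Fix the vertex order 0 < 1 < 2 < 3 and write every simplex with vertices in increasing order. Then dim K = 2 and the simplices of K are:

  0-simplices (4): [0], [1], [2], [3]
  1-simplices (6): [0,1], [0,2], [0,3], [1,2], [1,3], [2,3]
  2-simplices (4): [0,1,2], [0,1,3], [0,2,3], [1,2,3]

so the chain groups are C_0 ≅ Z^4, C_1 ≅ Z^6, C_2 ≅ Z^4.

∂_1: C_1 → C_0 sends each edge [p,q] (with p < q) to q − p.
This gives a 4×6 integer matrix of rank 3; reducing to Smith normal form yields diagonal entries (1,1,1).

Boundary ∂_2: C_2 → C_1 maps a triangle to the signed sum of its edges. For instance
  ∂[1,2,3] = [2,3] − [1,3] + [1,2],
  ∂[0,1,2] = [1,2] − [0,2] + [0,1].
This gives a 6×4 integer matrix of rank 3; reducing to Smith normal form yields diagonal entries (1,1,1).

Computing H_k = (kernel of ∂_k) / (image of ∂_{k+1}):

  H_0: rank C_0 − rank ∂_1 = 4 − 3 = 1, and the invariant factors of ∂_1 are all 1, so H_0 ≅ Z.
  H_1: rank ker ∂_1 − rank ∂_2 = (6 − 3) − 3 = 0, and the invariant factors of ∂_2 are all 1, so H_1 ≅ 0.
  H_2: rank ker ∂_2 − rank ∂_3 = (4 − 3) − 0 = 1, and there is no ∂_3, so H_2 ≅ Z.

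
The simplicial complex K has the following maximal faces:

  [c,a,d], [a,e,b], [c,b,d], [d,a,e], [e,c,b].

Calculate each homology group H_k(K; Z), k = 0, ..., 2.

We work with the vertex ordering a < b < c < d < e. The simplices of K, each written with vertices in increasing order, are:

  0-simplices (5): a, b, c, d, e
  1-simplices (10): ab, ac, ad, ae, bc, bd, be, cd, ce, de
  2-simplices (5): abe, acd, ade, bcd, bce

so the chain groups are C_0 ≅ Z^5, C_1 ≅ Z^10, C_2 ≅ Z^5.

∂_1: C_1 → C_0 maps an edge to its endpoints' difference, ∂[p,q] = q − p. For instance
  ∂ae = e − a.
As a 5×10 matrix over Z this has rank 4, with invariant factors (1,1,1,1).

Boundary ∂_2: C_2 → C_1 acts by ∂[p,q,r] = [q,r] − [p,r] + [p,q]. For instance
  ∂acd = cd − ad + ac,
  ∂ade = de − ae + ad.
This gives a 10×5 integer matrix of rank 5; reducing to Smith normal form yields diagonal entries (1,1,1,1,1).

From H_k ≅ ker(∂_k) / im(∂_{k+1}) we obtain:

  H_0: rank C_0 − rank ∂_1 = 5 − 4 = 1, and the invariant factors of ∂_1 are all 1, so H_0 ≅ Z.
  H_1: rank ker ∂_1 − rank ∂_2 = (10 − 4) − 5 = 1, and the invariant factors of ∂_2 are all 1, so H_1 ≅ Z.
  H_2: rank ker ∂_2 − rank ∂_3 = (5 − 5) − 0 = 0, and there is no ∂_3, so H_2 ≅ 0.

H_0 = Z,  H_1 = Z,  H_2 = 0.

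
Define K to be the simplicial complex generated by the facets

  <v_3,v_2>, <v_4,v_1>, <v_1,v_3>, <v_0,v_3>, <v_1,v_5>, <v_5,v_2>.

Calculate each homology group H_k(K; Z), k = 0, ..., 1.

We work with the vertex ordering v_0 < v_1 < v_2 < v_3 < v_4 < v_5. The simplices of K, each written with vertices in increasing order, are:

  0-simplices (6): [v_0], [v_1], [v_2], [v_3], [v_4], [v_5]
  1-simplices (6): [v_0,v_3], [v_1,v_3], [v_1,v_4], [v_1,v_5], [v_2,v_3], [v_2,v_5]

giving chain groups C_0 ≅ Z^6, C_1 ≅ Z^6.

Boundary ∂_1: C_1 → C_0 is given by ∂[p,q] = [q] − [p]. For instance
  ∂[v_1,v_5] = [v_5] − [v_1].
The 6×6 boundary matrix has rank 5 and Smith normal form diag(1,1,1,1,1).

Now H_k = ker ∂_k / im ∂_{k+1}, so:

  H_0: rank C_0 − rank ∂_1 = 6 − 5 = 1, and the invariant factors of ∂_1 are all 1, so H_0 ≅ Z.
  H_1: rank ker ∂_1 − rank ∂_2 = (6 − 5) − 0 = 1, and there is no ∂_2, so H_1 ≅ Z.

H_0 ≅ Z,  H_1 ≅ Z.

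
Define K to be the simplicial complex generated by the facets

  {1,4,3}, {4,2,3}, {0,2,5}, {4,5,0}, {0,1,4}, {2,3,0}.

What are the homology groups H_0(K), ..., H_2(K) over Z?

Take the total order 0 < 1 < 2 < 3 < 4 < 5 on the vertex set. Then K (dimension 2) consists of the simplices:

  0-simplices (6): [0], [1], [2], [3], [4], [5]
  1-simplices (12): [0,1], [0,2], [0,3], [0,4], [0,5], [1,3], [1,4], [2,3], [2,4], [2,5], [3,4], [4,5]
  2-simplices (6): [0,1,4], [0,2,3], [0,2,5], [0,4,5], [1,3,4], [2,3,4]

Hence C_0 ≅ Z^6, C_1 ≅ Z^12, C_2 ≅ Z^6.

The boundary map ∂_1: C_1 → C_0 is given by ∂[p,q] = [q] − [p].
This gives a 6×12 integer matrix of rank 5; reducing to Smith normal form yields diagonal entries (1,1,1,1,1).

Boundary ∂_2: C_2 → C_1 sends each 2-simplex [p,q,r] to [q,r] − [p,r] + [p,q]. For instance
  ∂[0,4,5] = [4,5] − [0,5] + [0,4],
  ∂[1,3,4] = [3,4] − [1,4] + [1,3].
The 12×6 boundary matrix has rank 6 and Smith normal form diag(1,1,1,1,1,1).

From H_k ≅ ker(∂_k) / im(∂_{k+1}) we obtain:

  H_0: rank C_0 − rank ∂_1 = 6 − 5 = 1, and the invariant factors of ∂_1 are all 1, so H_0 = Z.
  H_1: rank ker ∂_1 − rank ∂_2 = (12 − 5) − 6 = 1, and the invariant factors of ∂_2 are all 1, so H_1 = Z.
  H_2: rank ker ∂_2 − rank ∂_3 = (6 − 6) − 0 = 0, and there is no ∂_3, so H_2 = 0.

As a check, the Euler characteristic is 6 − 12 + 6 = 0, which agrees with 1 − 1 + 0 = 0.
(K is a triangulation of the cylinder S^1 x I.)

H_0 ≅ Z,  H_1 ≅ Z,  H_2 = 0.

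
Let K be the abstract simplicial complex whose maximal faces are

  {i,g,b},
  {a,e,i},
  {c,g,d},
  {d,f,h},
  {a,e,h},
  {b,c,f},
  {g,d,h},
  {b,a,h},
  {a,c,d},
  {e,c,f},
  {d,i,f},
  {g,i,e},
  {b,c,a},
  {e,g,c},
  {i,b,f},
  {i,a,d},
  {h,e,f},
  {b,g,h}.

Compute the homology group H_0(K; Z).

K has 9 vertices, 27 edges, 18 triangles.
rank ∂_0 = 0, rank ∂_1 = 8 ⇒ b_0 = 9 − 0 − 8 = 1; all invariant factors of ∂_1 are 1 so no torsion. So H_0 ≅ Z.

H_0 ≅ Z.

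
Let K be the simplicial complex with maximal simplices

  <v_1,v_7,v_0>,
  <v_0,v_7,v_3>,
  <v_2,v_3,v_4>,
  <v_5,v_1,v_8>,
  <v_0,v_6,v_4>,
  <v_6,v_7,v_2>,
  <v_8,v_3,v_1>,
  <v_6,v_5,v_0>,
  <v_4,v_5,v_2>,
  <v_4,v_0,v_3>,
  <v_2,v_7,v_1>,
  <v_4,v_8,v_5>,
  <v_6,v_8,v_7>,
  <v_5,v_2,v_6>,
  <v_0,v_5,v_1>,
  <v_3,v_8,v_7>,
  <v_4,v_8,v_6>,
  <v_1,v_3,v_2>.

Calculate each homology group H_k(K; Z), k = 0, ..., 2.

We work with the vertex ordering v_0 < v_1 < v_2 < v_3 < v_4 < v_5 < v_6 < v_7 < v_8. The simplices of K, each written with vertices in increasing order, are:

  0-simplices (9): [v_0], [v_1], [v_2], [v_3], [v_4], [v_5], [v_6], [v_7], [v_8]
  1-simplices (27): (27 of them)
  2-simplices (18): (18 of them)

Hence C_0 ≅ Z^9, C_1 ≅ Z^27, C_2 ≅ Z^18.

Boundary ∂_1: C_1 → C_0 maps an edge to its endpoints' difference, ∂[p,q] = q − p. For instance
  ∂[v_4,v_6] = [v_6] − [v_4].
As a 9×27 matrix over Z this has rank 8, with invariant factors (1,1,1,1,1,1,1,1).

The boundary map ∂_2: C_2 → C_1 maps a triangle to the signed sum of its edges. For instance
  ∂[v_4,v_5,v_8] = [v_5,v_8] − [v_4,v_8] + [v_4,v_5],
  ∂[v_0,v_3,v_4] = [v_3,v_4] − [v_0,v_4] + [v_0,v_3].
As a 27×18 matrix over Z this has rank 18, with invariant factors (1,1,1,1,1,1,1,1,1,1,1,1,1,1,1,1,1,2).

Now H_k = ker ∂_k / im ∂_{k+1}, so:

  H_0: rank C_0 − rank ∂_1 = 9 − 8 = 1, and the invariant factors of ∂_1 are all 1, so H_0 ≅ Z.
  H_1: rank ker ∂_1 − rank ∂_2 = (27 − 8) − 18 = 1, and ∂_2 has invariant factor 2 > 1, so H_1 ≅ Z ⊕ Z/2.
  H_2: rank ker ∂_2 − rank ∂_3 = (18 − 18) − 0 = 0, and there is no ∂_3, so H_2 ≅ 0.

H_0 ≅ Z,  H_1 ≅ Z ⊕ Z/2,  H_2 = 0.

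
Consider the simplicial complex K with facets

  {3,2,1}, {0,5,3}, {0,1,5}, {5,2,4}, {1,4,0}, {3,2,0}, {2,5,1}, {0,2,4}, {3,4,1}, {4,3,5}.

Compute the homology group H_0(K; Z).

Order the vertices as 0 < 1 < 2 < 3 < 4 < 5. Listing each simplex with vertices in this order, K has dimension 2 with simplices:

  0-simplices (6): [0], [1], [2], [3], [4], [5]
  1-simplices (15): [0,1], [0,2], [0,3], [0,4], [0,5], [1,2], [1,3], [1,4], [1,5], [2,3], [2,4], [2,5], [3,4], [3,5], [4,5]
  2-simplices (10): [0,1,4], [0,1,5], [0,2,3], [0,2,4], [0,3,5], [1,2,3], [1,2,5], [1,3,4], [2,4,5], [3,4,5]

giving chain groups C_0 ≅ Z^6, C_1 ≅ Z^15, C_2 ≅ Z^10.

The boundary map ∂_1: C_1 → C_0 is given by ∂[p,q] = [q] − [p].
The 6×15 boundary matrix has rank 5 and Smith normal form diag(1,1,1,1,1).

Boundary ∂_2: C_2 → C_1 maps a triangle to the signed sum of its edges. For instance
  ∂[0,2,4] = [2,4] − [0,4] + [0,2],
  ∂[0,1,5] = [1,5] − [0,5] + [0,1].
This gives a 15×10 integer matrix of rank 10; reducing to Smith normal form yields diagonal entries (1,1,1,1,1,1,1,1,1,2).

Computing H_k = (kernel of ∂_k) / (image of ∂_{k+1}):

  H_0: rank C_0 − rank ∂_1 = 6 − 5 = 1, and the invariant factors of ∂_1 are all 1, so H_0 = Z.

H_0 = Z.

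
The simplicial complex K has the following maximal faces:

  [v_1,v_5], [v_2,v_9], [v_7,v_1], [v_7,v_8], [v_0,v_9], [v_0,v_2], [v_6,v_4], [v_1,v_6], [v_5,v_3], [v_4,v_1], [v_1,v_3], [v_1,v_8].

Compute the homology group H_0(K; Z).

We work with the vertex ordering v_0 < v_1 < v_2 < v_3 < v_4 < v_5 < v_6 < v_7 < v_8 < v_9. The simplices of K, each written with vertices in increasing order, are:

  0-simplices (10): [v_0], [v_1], [v_2], [v_3], [v_4], [v_5], [v_6], [v_7], [v_8], [v_9]
  1-simplices (12): [v_0,v_2], [v_0,v_9], [v_1,v_3], [v_1,v_4], [v_1,v_5], [v_1,v_6], [v_1,v_7], [v_1,v_8], [v_2,v_9], [v_3,v_5], [v_4,v_6], [v_7,v_8]

giving chain groups C_0 ≅ Z^10, C_1 ≅ Z^12.

The boundary map ∂_1: C_1 → C_0 sends each edge [p,q] (with p < q) to q − p.
This gives a 10×12 integer matrix of rank 8; reducing to Smith normal form yields diagonal entries (1,1,1,1,1,1,1,1).

From H_k ≅ ker(∂_k) / im(∂_{k+1}) we obtain:

  H_0: rank C_0 − rank ∂_1 = 10 − 8 = 2, and the invariant factors of ∂_1 are all 1, so H_0 ≅ Z^2.

H_0 = Z^2.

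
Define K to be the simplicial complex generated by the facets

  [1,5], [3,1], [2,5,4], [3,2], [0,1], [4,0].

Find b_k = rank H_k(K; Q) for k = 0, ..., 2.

b_0 = 1, b_1 = 2, b_2 = 0.

We work with the vertex ordering 0 < 1 < 2 < 3 < 4 < 5. The simplices of K, each written with vertices in increasing order, are:

  0-simplices (6): [0], [1], [2], [3], [4], [5]
  1-simplices (8): [0,1], [0,4], [1,3], [1,5], [2,3], [2,4], [2,5], [4,5]
  2-simplices (1): [2,4,5]

giving chain groups C_0 ≅ Z^6, C_1 ≅ Z^8, C_2 ≅ Z^1.

The boundary map ∂_1: C_1 → C_0 maps an edge to its endpoints' difference, ∂[p,q] = q − p. For instance
  ∂[0,4] = [4] − [0].
The 6×8 boundary matrix has rank 5 and Smith normal form diag(1,1,1,1,1).

∂_2: C_2 → C_1 acts by ∂[p,q,r] = [q,r] − [p,r] + [p,q]. For instance
  ∂[2,4,5] = [4,5] − [2,5] + [2,4].
As a 8×1 matrix over Z this has rank 1, with invariant factors (1).

Computing H_k = (kernel of ∂_k) / (image of ∂_{k+1}):

  H_0: rank C_0 − rank ∂_1 = 6 − 5 = 1, and the invariant factors of ∂_1 are all 1, so H_0 = Z.
  H_1: rank ker ∂_1 − rank ∂_2 = (8 − 5) − 1 = 2, and the invariant factors of ∂_2 are all 1, so H_1 = Z^2.
  H_2: rank ker ∂_2 − rank ∂_3 = (1 − 1) − 0 = 0, and there is no ∂_3, so H_2 = 0.

As a check, the Euler characteristic is 6 − 8 + 1 = -1, which agrees with 1 − 2 + 0 = -1.

Hence the Betti numbers are b_0 = 1, b_1 = 2, b_2 = 0.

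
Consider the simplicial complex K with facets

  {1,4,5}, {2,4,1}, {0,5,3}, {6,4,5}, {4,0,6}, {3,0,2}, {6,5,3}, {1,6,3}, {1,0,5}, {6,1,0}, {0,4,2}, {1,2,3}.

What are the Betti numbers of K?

b_0 = 1, b_1 = 0, b_2 = 0.

Fix the vertex order 0 < 1 < 2 < 3 < 4 < 5 < 6 and write every simplex with vertices in increasing order. Then dim K = 2 and the simplices of K are:

  0-simplices (7): [0], [1], [2], [3], [4], [5], [6]
  1-simplices (18): [0,1], [0,2], [0,3], [0,4], [0,5], [0,6], [1,2], [1,3], [1,4], [1,5], [1,6], [2,3], [2,4], [3,5], [3,6], [4,5], [4,6], [5,6]
  2-simplices (12): [0,1,5], [0,1,6], [0,2,3], [0,2,4], [0,3,5], [0,4,6], [1,2,3], [1,2,4], [1,3,6], [1,4,5], [3,5,6], [4,5,6]

so the chain groups are C_0 ≅ Z^7, C_1 ≅ Z^18, C_2 ≅ Z^12.

Boundary ∂_1: C_1 → C_0 sends each edge [p,q] (with p < q) to q − p.
The 7×18 boundary matrix has rank 6 and Smith normal form diag(1,1,1,1,1,1).

∂_2: C_2 → C_1 sends each 2-simplex [p,q,r] to [q,r] − [p,r] + [p,q]. For instance
  ∂[0,4,6] = [4,6] − [0,6] + [0,4],
  ∂[3,5,6] = [5,6] − [3,6] + [3,5].
As a 18×12 matrix over Z this has rank 12, with invariant factors (1,1,1,1,1,1,1,1,1,1,1,2).

From H_k ≅ ker(∂_k) / im(∂_{k+1}) we obtain:

  H_0: rank C_0 − rank ∂_1 = 7 − 6 = 1, and the invariant factors of ∂_1 are all 1, so H_0 = Z.
  H_1: rank ker ∂_1 − rank ∂_2 = (18 − 6) − 12 = 0, and ∂_2 has invariant factor 2 > 1, so H_1 = Z/2.
  H_2: rank ker ∂_2 − rank ∂_3 = (12 − 12) − 0 = 0, and there is no ∂_3, so H_2 = 0.

Hence the Betti numbers are b_0 = 1, b_1 = 0, b_2 = 0.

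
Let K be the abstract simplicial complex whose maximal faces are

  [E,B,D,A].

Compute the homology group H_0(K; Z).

We work with the vertex ordering A < B < D < E. The simplices of K, each written with vertices in increasing order, are:

  0-simplices (4): A, B, D, E
  1-simplices (6): AB, AD, AE, BD, BE, DE
  2-simplices (4): ABD, ABE, ADE, BDE
  3-simplices (1): ABDE

Hence C_0 ≅ Z^4, C_1 ≅ Z^6, C_2 ≅ Z^4, C_3 ≅ Z^1.

The boundary map ∂_1: C_1 → C_0 maps an edge to its endpoints' difference, ∂[p,q] = q − p. For instance
  ∂BD = D − B.
This gives a 4×6 integer matrix of rank 3; reducing to Smith normal form yields diagonal entries (1,1,1).

Boundary ∂_2: C_2 → C_1 sends each 2-simplex [p,q,r] to [q,r] − [p,r] + [p,q]. For instance
  ∂ABE = BE − AE + AB,
  ∂ADE = DE − AE + AD.
This gives a 6×4 integer matrix of rank 3; reducing to Smith normal form yields diagonal entries (1,1,1).

The boundary map ∂_3: C_3 → C_2 sends each 3-simplex σ to the alternating sum Σ_i (−1)^i (σ with its i-th vertex removed). For instance
  ∂ABDE = BDE − ADE + ABE − ABD.
The resulting 4×1 matrix has rank 1, and its Smith normal form has invariant factors (1).

Now H_k = ker ∂_k / im ∂_{k+1}, so:

  H_0: rank C_0 − rank ∂_1 = 4 − 3 = 1, and the invariant factors of ∂_1 are all 1, so H_0 ≅ Z.

H_0 ≅ Z.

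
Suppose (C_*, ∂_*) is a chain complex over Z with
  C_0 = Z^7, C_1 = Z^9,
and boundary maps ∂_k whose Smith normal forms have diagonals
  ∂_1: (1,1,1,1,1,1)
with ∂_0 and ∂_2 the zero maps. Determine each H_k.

H_0 ≅ Z,  H_1 ≅ Z^3.

H_0: b_0 = 7 − 0 − 6 = 1; torsion from ∂_1 factors > 1: none. So H_0 ≅ Z.
H_1: b_1 = 9 − 6 − 0 = 3; torsion from ∂_2 factors > 1: none. So H_1 ≅ Z^3.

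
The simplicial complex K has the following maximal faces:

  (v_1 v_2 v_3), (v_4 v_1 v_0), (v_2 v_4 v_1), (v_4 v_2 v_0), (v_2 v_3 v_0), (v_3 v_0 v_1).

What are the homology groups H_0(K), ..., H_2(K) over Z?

Order the vertices as v_0 < v_1 < v_2 < v_3 < v_4. Listing each simplex with vertices in this order, K has dimension 2 with simplices:

  0-simplices (5): [v_0], [v_1], [v_2], [v_3], [v_4]
  1-simplices (9): [v_0,v_1], [v_0,v_2], [v_0,v_3], [v_0,v_4], [v_1,v_2], [v_1,v_3], [v_1,v_4], [v_2,v_3], [v_2,v_4]
  2-simplices (6): [v_0,v_1,v_3], [v_0,v_1,v_4], [v_0,v_2,v_3], [v_0,v_2,v_4], [v_1,v_2,v_3], [v_1,v_2,v_4]

so the chain groups are C_0 ≅ Z^5, C_1 ≅ Z^9, C_2 ≅ Z^6.

∂_1: C_1 → C_0 is given by ∂[p,q] = [q] − [p]. For instance
  ∂[v_1,v_4] = [v_4] − [v_1].
The 5×9 boundary matrix has rank 4 and Smith normal form diag(1,1,1,1).

∂_2: C_2 → C_1 sends each 2-simplex [p,q,r] to [q,r] − [p,r] + [p,q]. For instance
  ∂[v_1,v_2,v_4] = [v_2,v_4] − [v_1,v_4] + [v_1,v_2],
  ∂[v_0,v_2,v_3] = [v_2,v_3] − [v_0,v_3] + [v_0,v_2].
The resulting 9×6 matrix has rank 5, and its Smith normal form has invariant factors (1,1,1,1,1).

Computing H_k = (kernel of ∂_k) / (image of ∂_{k+1}):

  H_0: rank C_0 − rank ∂_1 = 5 − 4 = 1, and the invariant factors of ∂_1 are all 1, so H_0 = Z.
  H_1: rank ker ∂_1 − rank ∂_2 = (9 − 4) − 5 = 0, and the invariant factors of ∂_2 are all 1, so H_1 = 0.
  H_2: rank ker ∂_2 − rank ∂_3 = (6 − 5) − 0 = 1, and there is no ∂_3, so H_2 = Z.

(K is a triangulation of the 2-sphere S^2.)

H_0 = Z,  H_1 = 0,  H_2 = Z.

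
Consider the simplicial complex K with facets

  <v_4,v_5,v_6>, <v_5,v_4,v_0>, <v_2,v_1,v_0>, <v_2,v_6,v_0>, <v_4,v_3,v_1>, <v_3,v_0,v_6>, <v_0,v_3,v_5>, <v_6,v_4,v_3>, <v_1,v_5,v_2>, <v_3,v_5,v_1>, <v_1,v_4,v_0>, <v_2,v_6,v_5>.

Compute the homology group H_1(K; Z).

Take the total order v_0 < v_1 < v_2 < v_3 < v_4 < v_5 < v_6 on the vertex set. Then K (dimension 2) consists of the simplices:

  0-simplices (7): [v_0], [v_1], [v_2], [v_3], [v_4], [v_5], [v_6]
  1-simplices (18): (18 of them)
  2-simplices (12): (12 of them)

so the chain groups are C_0 ≅ Z^7, C_1 ≅ Z^18, C_2 ≅ Z^12.

∂_1: C_1 → C_0 is given by ∂[p,q] = [q] − [p].
The resulting 7×18 matrix has rank 6, and its Smith normal form has invariant factors (1,1,1,1,1,1).

Boundary ∂_2: C_2 → C_1 sends each 2-simplex [p,q,r] to [q,r] − [p,r] + [p,q]. For instance
  ∂[v_0,v_2,v_6] = [v_2,v_6] − [v_0,v_6] + [v_0,v_2],
  ∂[v_4,v_5,v_6] = [v_5,v_6] − [v_4,v_6] + [v_4,v_5].
This gives a 18×12 integer matrix of rank 12; reducing to Smith normal form yields diagonal entries (1,1,1,1,1,1,1,1,1,1,1,2).

Now H_k = ker ∂_k / im ∂_{k+1}, so:

  H_1: rank ker ∂_1 − rank ∂_2 = (18 − 6) − 12 = 0, and ∂_2 has invariant factor 2 > 1, so H_1 ≅ Z_2.

H_1 ≅ Z_2.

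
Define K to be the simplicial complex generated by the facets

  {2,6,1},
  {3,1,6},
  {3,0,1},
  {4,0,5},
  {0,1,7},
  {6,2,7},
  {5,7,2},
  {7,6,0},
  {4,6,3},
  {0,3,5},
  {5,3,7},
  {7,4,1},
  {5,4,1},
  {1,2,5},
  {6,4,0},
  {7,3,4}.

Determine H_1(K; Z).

We work with the vertex ordering 0 < 1 < 2 < 3 < 4 < 5 < 6 < 7. The simplices of K, each written with vertices in increasing order, are:

  0-simplices (8): [0], [1], [2], [3], [4], [5], [6], [7]
  1-simplices (24): (24 of them)
  2-simplices (16): [0,1,3], [0,1,7], [0,3,5], [0,4,5], [0,4,6], [0,6,7], [1,2,5], [1,2,6], [1,3,6], [1,4,5], [1,4,7], [2,5,7], [2,6,7], [3,4,6], [3,4,7], [3,5,7]

giving chain groups C_0 ≅ Z^8, C_1 ≅ Z^24, C_2 ≅ Z^16.

∂_1: C_1 → C_0 is given by ∂[p,q] = [q] − [p].
The 8×24 boundary matrix has rank 7 and Smith normal form diag(1,1,1,1,1,1,1).

Boundary ∂_2: C_2 → C_1 acts by ∂[p,q,r] = [q,r] − [p,r] + [p,q]. For instance
  ∂[1,4,5] = [4,5] − [1,5] + [1,4],
  ∂[1,4,7] = [4,7] − [1,7] + [1,4].
As a 24×16 matrix over Z this has rank 15, with invariant factors (1,1,1,1,1,1,1,1,1,1,1,1,1,1,1).

Computing H_k = (kernel of ∂_k) / (image of ∂_{k+1}):

  H_1: rank ker ∂_1 − rank ∂_2 = (24 − 7) − 15 = 2, and the invariant factors of ∂_2 are all 1, so H_1 = Z^2.

H_1 ≅ Z^2.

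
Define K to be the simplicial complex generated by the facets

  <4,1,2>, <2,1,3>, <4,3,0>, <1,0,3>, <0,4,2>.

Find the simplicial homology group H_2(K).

H_2 = 0.

Take the total order 0 < 1 < 2 < 3 < 4 on the vertex set. Then K (dimension 2) consists of the simplices:

  0-simplices (5): [0], [1], [2], [3], [4]
  1-simplices (10): [0,1], [0,2], [0,3], [0,4], [1,2], [1,3], [1,4], [2,3], [2,4], [3,4]
  2-simplices (5): [0,1,3], [0,2,4], [0,3,4], [1,2,3], [1,2,4]

Hence C_0 ≅ Z^5, C_1 ≅ Z^10, C_2 ≅ Z^5.

The boundary map ∂_1: C_1 → C_0 maps an edge to its endpoints' difference, ∂[p,q] = q − p.
This gives a 5×10 integer matrix of rank 4; reducing to Smith normal form yields diagonal entries (1,1,1,1).

∂_2: C_2 → C_1 sends each 2-simplex [p,q,r] to [q,r] − [p,r] + [p,q]. For instance
  ∂[0,1,3] = [1,3] − [0,3] + [0,1],
  ∂[1,2,3] = [2,3] − [1,3] + [1,2].
As a 10×5 matrix over Z this has rank 5, with invariant factors (1,1,1,1,1).

From H_k ≅ ker(∂_k) / im(∂_{k+1}) we obtain:

  H_2: rank ker ∂_2 − rank ∂_3 = (5 − 5) − 0 = 0, and there is no ∂_3, so H_2 ≅ 0.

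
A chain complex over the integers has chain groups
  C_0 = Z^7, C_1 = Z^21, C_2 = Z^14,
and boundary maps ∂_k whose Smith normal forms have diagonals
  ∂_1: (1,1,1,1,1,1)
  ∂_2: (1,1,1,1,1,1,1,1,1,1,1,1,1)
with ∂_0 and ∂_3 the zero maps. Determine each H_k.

H_0 ≅ Z,  H_1 ≅ Z^2,  H_2 ≅ Z.

H_0: b_0 = 7 − 0 − 6 = 1; torsion from ∂_1 factors > 1: none. So H_0 ≅ Z.
H_1: b_1 = 21 − 6 − 13 = 2; torsion from ∂_2 factors > 1: none. So H_1 ≅ Z^2.
H_2: b_2 = 14 − 13 − 0 = 1; torsion from ∂_3 factors > 1: none. So H_2 ≅ Z.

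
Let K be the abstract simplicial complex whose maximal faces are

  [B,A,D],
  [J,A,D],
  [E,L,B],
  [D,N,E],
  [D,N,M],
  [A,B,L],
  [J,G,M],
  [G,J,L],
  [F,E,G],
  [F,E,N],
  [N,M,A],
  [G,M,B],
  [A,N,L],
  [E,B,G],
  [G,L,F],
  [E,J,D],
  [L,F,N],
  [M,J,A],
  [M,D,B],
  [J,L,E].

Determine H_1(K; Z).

We work with the vertex ordering A < B < D < E < F < G < J < L < M < N. The simplices of K, each written with vertices in increasing order, are:

  0-simplices (10): A, B, D, E, F, G, J, L, M, N
  1-simplices (30): AB, AD, AJ, AL, AM, AN, BD, BE, BG, BL, BM, DE, DJ, DM, DN, EF, EG, EJ, EL, EN, FG, FL, FN, GJ, GL, GM, JL, JM, LN, MN
  2-simplices (20): ABD, ABL, ADJ, AJM, ALN, AMN, BDM, BEG, BEL, BGM, DEJ, DEN, DMN, EFG, EFN, EJL, FGL, FLN, GJL, GJM

so the chain groups are C_0 ≅ Z^10, C_1 ≅ Z^30, C_2 ≅ Z^20.

The boundary map ∂_1: C_1 → C_0 is given by ∂[p,q] = [q] − [p]. For instance
  ∂DE = E − D.
The 10×30 boundary matrix has rank 9 and Smith normal form diag(1,1,1,1,1,1,1,1,1).

∂_2: C_2 → C_1 maps a triangle to the signed sum of its edges. For instance
  ∂AJM = JM − AM + AJ,
  ∂BEG = EG − BG + BE.
This gives a 30×20 integer matrix of rank 20; reducing to Smith normal form yields diagonal entries (1,1,1,1,1,1,1,1,1,1,1,1,1,1,1,1,1,1,1,2).

Reading off H_k = ker ∂_k / im ∂_{k+1}:

  H_1: rank ker ∂_1 − rank ∂_2 = (30 − 9) − 20 = 1, and ∂_2 has invariant factor 2 > 1, so H_1 = Z ⊕ Z/2.

(K is a triangulation of the Klein bottle.)

H_1 = Z ⊕ Z/2.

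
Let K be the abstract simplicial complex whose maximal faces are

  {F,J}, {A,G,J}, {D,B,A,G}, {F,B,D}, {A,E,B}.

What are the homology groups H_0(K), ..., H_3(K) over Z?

K has 7 vertices, 13 edges, 7 triangles, 1 3-simplex.
rank ∂_0 = 0, rank ∂_1 = 6 ⇒ b_0 = 7 − 0 − 6 = 1; all invariant factors of ∂_1 are 1 so no torsion. So H_0 = Z.
rank ∂_1 = 6, rank ∂_2 = 6 ⇒ b_1 = 13 − 6 − 6 = 1; all invariant factors of ∂_2 are 1 so no torsion. So H_1 = Z.
rank ∂_2 = 6, rank ∂_3 = 1 ⇒ b_2 = 7 − 6 − 1 = 0; all invariant factors of ∂_3 are 1 so no torsion. So H_2 = 0.
rank ∂_3 = 1, rank ∂_4 = 0 ⇒ b_3 = 1 − 1 − 0 = 0. So H_3 = 0.

H_0 = Z,  H_1 = Z,  H_2 = 0,  H_3 = 0.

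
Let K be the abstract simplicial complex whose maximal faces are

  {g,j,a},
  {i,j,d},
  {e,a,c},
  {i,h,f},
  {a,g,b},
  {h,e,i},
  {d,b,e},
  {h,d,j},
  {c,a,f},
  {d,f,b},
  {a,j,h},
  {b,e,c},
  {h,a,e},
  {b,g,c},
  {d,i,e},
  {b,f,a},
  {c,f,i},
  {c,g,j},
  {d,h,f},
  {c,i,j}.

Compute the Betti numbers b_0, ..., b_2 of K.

Fix the vertex order a < b < c < d < e < f < g < h < i < j and write every simplex with vertices in increasing order. Then dim K = 2 and the simplices of K are:

  0-simplices (10): a, b, c, d, e, f, g, h, i, j
  1-simplices (30): ab, ac, ae, af, ag, ah, aj, bc, bd, be, bf, bg, ce, cf, cg, ci, cj, de, df, dh, di, dj, eh, ei, fh, fi, gj, hi, hj, ij
  2-simplices (20): abf, abg, ace, acf, aeh, agj, ahj, bce, bcg, bde, bdf, cfi, cgj, cij, dei, dfh, dhj, dij, ehi, fhi

Hence C_0 ≅ Z^10, C_1 ≅ Z^30, C_2 ≅ Z^20.

Boundary ∂_1: C_1 → C_0 is given by ∂[p,q] = [q] − [p]. For instance
  ∂ij = j − i.
The resulting 10×30 matrix has rank 9, and its Smith normal form has invariant factors (1,1,1,1,1,1,1,1,1).

Boundary ∂_2: C_2 → C_1 acts by ∂[p,q,r] = [q,r] − [p,r] + [p,q]. For instance
  ∂cfi = fi − ci + cf,
  ∂dfh = fh − dh + df.
The 30×20 boundary matrix has rank 20 and Smith normal form diag(1,1,1,1,1,1,1,1,1,1,1,1,1,1,1,1,1,1,1,2).

From H_k ≅ ker(∂_k) / im(∂_{k+1}) we obtain:

  H_0: rank C_0 − rank ∂_1 = 10 − 9 = 1, and the invariant factors of ∂_1 are all 1, so H_0 = Z.
  H_1: rank ker ∂_1 − rank ∂_2 = (30 − 9) − 20 = 1, and ∂_2 has invariant factor 2 > 1, so H_1 = Z × Z/2.
  H_2: rank ker ∂_2 − rank ∂_3 = (20 − 20) − 0 = 0, and there is no ∂_3, so H_2 = 0.

Hence the Betti numbers are b_0 = 1, b_1 = 1, b_2 = 0.

b_0 = 1, b_1 = 1, b_2 = 0.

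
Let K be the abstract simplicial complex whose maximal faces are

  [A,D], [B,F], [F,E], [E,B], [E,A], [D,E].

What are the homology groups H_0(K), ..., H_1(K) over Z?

Take the total order A < B < D < E < F on the vertex set. Then K (dimension 1) consists of the simplices:

  0-simplices (5): A, B, D, E, F
  1-simplices (6): AD, AE, BE, BF, DE, EF

Hence C_0 ≅ Z^5, C_1 ≅ Z^6.

The boundary map ∂_1: C_1 → C_0 is given by ∂[p,q] = [q] − [p].
The resulting 5×6 matrix has rank 4, and its Smith normal form has invariant factors (1,1,1,1).

From H_k ≅ ker(∂_k) / im(∂_{k+1}) we obtain:

  H_0: rank C_0 − rank ∂_1 = 5 − 4 = 1, and the invariant factors of ∂_1 are all 1, so H_0 = Z.
  H_1: rank ker ∂_1 − rank ∂_2 = (6 − 4) − 0 = 2, and there is no ∂_2, so H_1 = Z^2.

H_0 ≅ Z,  H_1 ≅ Z^2.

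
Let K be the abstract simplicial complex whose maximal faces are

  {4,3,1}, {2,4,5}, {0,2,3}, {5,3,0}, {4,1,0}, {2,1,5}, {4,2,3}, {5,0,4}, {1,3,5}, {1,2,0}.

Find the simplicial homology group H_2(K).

H_2 ≅ 0.

Fix the vertex order 0 < 1 < 2 < 3 < 4 < 5 and write every simplex with vertices in increasing order. Then dim K = 2 and the simplices of K are:

  0-simplices (6): [0], [1], [2], [3], [4], [5]
  1-simplices (15): [0,1], [0,2], [0,3], [0,4], [0,5], [1,2], [1,3], [1,4], [1,5], [2,3], [2,4], [2,5], [3,4], [3,5], [4,5]
  2-simplices (10): [0,1,2], [0,1,4], [0,2,3], [0,3,5], [0,4,5], [1,2,5], [1,3,4], [1,3,5], [2,3,4], [2,4,5]

giving chain groups C_0 ≅ Z^6, C_1 ≅ Z^15, C_2 ≅ Z^10.

∂_1: C_1 → C_0 sends each edge [p,q] (with p < q) to q − p.
This gives a 6×15 integer matrix of rank 5; reducing to Smith normal form yields diagonal entries (1,1,1,1,1).

Boundary ∂_2: C_2 → C_1 acts by ∂[p,q,r] = [q,r] − [p,r] + [p,q]. For instance
  ∂[0,1,2] = [1,2] − [0,2] + [0,1],
  ∂[0,2,3] = [2,3] − [0,3] + [0,2].
As a 15×10 matrix over Z this has rank 10, with invariant factors (1,1,1,1,1,1,1,1,1,2).

Computing H_k = (kernel of ∂_k) / (image of ∂_{k+1}):

  H_2: rank ker ∂_2 − rank ∂_3 = (10 − 10) − 0 = 0, and there is no ∂_3, so H_2 = 0.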